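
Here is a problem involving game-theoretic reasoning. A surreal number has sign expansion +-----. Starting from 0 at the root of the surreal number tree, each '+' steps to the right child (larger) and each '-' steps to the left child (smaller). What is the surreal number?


Sign expansion: +-----
Rule: track bounds (lo, hi), initially (-inf, +inf). On '+', the current value becomes lo and we move to the simplest number in (value, hi): value + 1 if hi = +inf, otherwise the midpoint (value + hi)/2. On '-', the current value becomes hi and we move to value - 1 if lo = -inf, otherwise the midpoint (lo + value)/2.
Start at 0.
Step 1: sign = +, move right. Bounds: (0, +inf). Value = 1
Step 2: sign = -, move left. Bounds: (0, 1). Value = 1/2
Step 3: sign = -, move left. Bounds: (0, 1/2). Value = 1/4
Step 4: sign = -, move left. Bounds: (0, 1/4). Value = 1/8
Step 5: sign = -, move left. Bounds: (0, 1/8). Value = 1/16
Step 6: sign = -, move left. Bounds: (0, 1/16). Value = 1/32
The surreal number with sign expansion +----- is 1/32.

1/32


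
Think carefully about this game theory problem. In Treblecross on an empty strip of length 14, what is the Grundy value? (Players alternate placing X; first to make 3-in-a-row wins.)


Treblecross: place X on empty cells; 3-in-a-row wins.
Playing within two cells of an existing X lets the opponent win at once, so sensible play treats the cells i-2..i+2 around each X as dead. The player left with no safe cell loses, so this is a normal-play take-away game on strips of safe cells.
Placing X at cell i (0-indexed) of a strip of k safe cells leaves independent strips of sizes max(0, i-2) and max(0, k-i-3). Hence G(k) = mex{ G(max(0,i-2)) XOR G(max(0,k-i-3)) : 0 <= i < k }, with G(0) = 0.
G(1): splits (0,0):0^0=0 -> mex({0}) = 1
G(2): splits (0,0):0^0=0 -> mex({0}) = 1
G(3): splits (0,0):0^0=0 -> mex({0}) = 1
G(4): splits (0,1):0^1=1 (0,0):0^0=0 -> mex({0, 1}) = 2
G(5): splits (0,2):0^1=1 (0,1):0^1=1 (0,0):0^0=0 -> mex({0, 1}) = 2
G(6) = mex({1}) = 0
G(7) = mex({0, 1, 2}) = 3
G(8) = mex({0, 1, 2}) = 3
G(9) = mex({0, 2}) = 1
G(10) = mex({0, 2, 3}) = 1
G(11) = mex({0, 3}) = 1
G(12) = mex({1, 3}) = 0
G(13) = mex({0, 1, 2, 3}) = 4
G(14) = mex({0, 1, 2}) = 3
Therefore G(14) = 3.

3


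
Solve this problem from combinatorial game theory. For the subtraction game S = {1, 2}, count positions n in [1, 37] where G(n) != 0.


Subtraction set S = {1, 2}, so G(n) = n mod 3.
G(n) = 0 when n is a multiple of 3.
Multiples of 3 in [1, 37]: 12
N-positions (nonzero Grundy) = 37 - 12 = 25

25


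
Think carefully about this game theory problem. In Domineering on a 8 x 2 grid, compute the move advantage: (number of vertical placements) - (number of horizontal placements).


Board is 8 x 2 (rows x cols).
Left (vertical) placements: (rows-1) * cols = 7 * 2 = 14
Right (horizontal) placements: rows * (cols-1) = 8 * 1 = 8
Advantage = Left - Right = 14 - 8 = 6

6


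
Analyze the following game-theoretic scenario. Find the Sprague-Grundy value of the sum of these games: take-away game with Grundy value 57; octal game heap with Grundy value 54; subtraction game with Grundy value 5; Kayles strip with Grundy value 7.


By the Sprague-Grundy theorem, the Grundy value of a sum of games is the XOR of individual Grundy values.
take-away game: Grundy value = 57. Running XOR: 0 XOR 57 = 57
octal game heap: Grundy value = 54. Running XOR: 57 XOR 54 = 15
subtraction game: Grundy value = 5. Running XOR: 15 XOR 5 = 10
Kayles strip: Grundy value = 7. Running XOR: 10 XOR 7 = 13
The combined Grundy value is 13.

13


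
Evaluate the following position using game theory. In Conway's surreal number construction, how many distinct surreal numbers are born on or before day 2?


Day 0: {|} = 0 is born. Count = 1.
Day n: the number of surreal numbers born by day n is 2^(n+1) - 1.
By day 0: 2^1 - 1 = 1
By day 1: 2^2 - 1 = 3
By day 2: 2^3 - 1 = 7
By day 2: 7 surreal numbers.

7


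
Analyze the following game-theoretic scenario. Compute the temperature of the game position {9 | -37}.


The game is {9 | -37}, a switch {a | b} with numbers a > b.
Cooling {a | b} by t gives {a - t | b + t}, which stops being hot when a - t = b + t, i.e. at t = (a - b)/2. So the temperature of a switch is (a - b)/2.
Temperature = (Left option - Right option) / 2
= (9 - (-37)) / 2
= 46 / 2
= 23

23


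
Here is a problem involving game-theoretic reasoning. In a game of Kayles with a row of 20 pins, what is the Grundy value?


Kayles: a move removes 1 or 2 adjacent pins from a contiguous row.
Removing pins from a row of k leaves two independent rows (a, b) with a + b = k - 1 (one pin) or a + b = k - 2 (two pins); an end removal gives a = 0.
By Sprague-Grundy, G(k) = mex{ G(a) XOR G(b) } over all these splits. G(0) = 0.
G(1): splits (0,0):0^0=0 -> mex({0}) = 1
G(2): splits (0,1):0^1=1 (0,0):0^0=0 -> mex({0, 1}) = 2
G(3): splits (0,2):0^2=2 (1,1):1^1=0 (0,1):0^1=1 -> mex({0, 1, 2}) = 3
G(4): splits (0,3):0^3=3 (1,2):1^2=3 (0,2):0^2=2 (1,1):1^1=0 -> mex({0, 2, 3}) = 1
G(5): splits (0,4):0^1=1 (1,3):1^3=2 (2,2):2^2=0 (0,3):0^3=3 (1,2):1^2=3 -> mex({0, 1, 2, 3}) = 4
G(6) = mex({0, 1, 2, 4}) = 3
G(7) = mex({0, 1, 3, 4, 5}) = 2
G(8) = mex({0, 2, 3, 5, 6}) = 1
G(9) = mex({0, 1, 2, 3, 6, 7}) = 4
G(10) = mex({0, 1, 3, 4, 5, 7}) = 2
G(11) = mex({0, 1, 2, 3, 4, 5}) = 6
G(12) = mex({0, 1, 2, 3, 5, 6, 7}) = 4
G(13) = mex({0, 2, 3, 4, 6, 7}) = 1
G(14) = mex({0, 1, 4, 5, 6, 7}) = 2
G(15) = mex({0, 1, 2, 3, 4, 5, 6}) = 7
G(16) = mex({0, 2, 3, 5, 6, 7}) = 1
G(17) = mex({0, 1, 2, 3, 5, 6, 7}) = 4
G(18) = mex({0, 1, 2, 4, 5, 6}) = 3
G(19) = mex({0, 1, 3, 4, 5, 7}) = 2
G(20) = mex({0, 2, 3, 4, 5, 6, 7}) = 1
Therefore G(20) = 1.

1


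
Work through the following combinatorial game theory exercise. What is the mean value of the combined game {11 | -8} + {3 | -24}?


G1 = {11 | -8}, G2 = {3 | -24}
Each is a switch {a | b} with numbers a > b; its mean value is (a + b)/2, and mean value is additive over game sums: m(G1 + G2) = m(G1) + m(G2).
Mean of G1 = (11 + (-8))/2 = 3/2 = 3/2
Mean of G2 = (3 + (-24))/2 = -21/2 = -21/2
Mean of G1 + G2 = 3/2 + -21/2 = -9

-9


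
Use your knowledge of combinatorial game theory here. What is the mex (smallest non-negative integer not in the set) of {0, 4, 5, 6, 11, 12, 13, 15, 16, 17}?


Set = {0, 4, 5, 6, 11, 12, 13, 15, 16, 17}
0 is in the set.
1 is NOT in the set. This is the mex.
mex = 1

1


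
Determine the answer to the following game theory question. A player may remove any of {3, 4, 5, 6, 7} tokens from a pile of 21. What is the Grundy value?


The subtraction set is S = {3, 4, 5, 6, 7}.
G(k) = mex{ G(k - s) : s in S, s <= k }. We compute iteratively: G(0) = 0.
G(1) = mex({}) = 0
G(2) = mex({}) = 0
G(3) = mex({0}) = 1
G(4) = mex({0}) = 1
G(5) = mex({0}) = 1
G(6) = mex({0, 1}) = 2
G(7) = mex({0, 1}) = 2
G(8) = mex({0, 1}) = 2
G(9) = mex({0, 1, 2}) = 3
G(10) = mex({1, 2}) = 0
G(11) = mex({1, 2}) = 0
G(12) = mex({1, 2, 3}) = 0
G(13) = mex({0, 2, 3}) = 1
G(14) = mex({0, 2, 3}) = 1
G(15) = mex({0, 2, 3}) = 1
G(16) = mex({0, 1, 3}) = 2
Observe that G(10)..G(16) = 0, 0, 0, 1, 1, 1, 2 repeats G(0)..G(6) = 0, 0, 0, 1, 1, 1, 2.
For k >= max(S) = 7, G(k) is determined by the previous 7 values G(k-7)..G(k-1); a window of 7 consecutive values has recurred shifted by 10, so by induction G(k + 10) = G(k) for all k >= 0: the sequence is periodic from the start with period 10.
One period: G(0..9) = 0, 0, 0, 1, 1, 1, 2, 2, 2, 3.
21 mod 10 = 1, so G(21) = G(1) = 0.

0


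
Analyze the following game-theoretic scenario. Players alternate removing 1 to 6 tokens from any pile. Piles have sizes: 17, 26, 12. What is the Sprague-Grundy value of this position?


Subtraction set: {1, 2, 3, 4, 5, 6}
For this subtraction set, G(n) = n mod 7 (period = max + 1 = 7).
Pile 1 (size 17): G(17) = 17 mod 7 = 3
Pile 2 (size 26): G(26) = 26 mod 7 = 5
Pile 3 (size 12): G(12) = 12 mod 7 = 5
Total Grundy value = XOR of all: 3 XOR 5 XOR 5 = 3

3


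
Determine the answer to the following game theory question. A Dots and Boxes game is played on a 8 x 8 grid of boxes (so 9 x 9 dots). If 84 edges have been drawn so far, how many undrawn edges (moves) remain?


Grid: 8 x 8 boxes, i.e. 9 rows and 9 columns of dots.
Horizontal edges: (rows + 1) * cols = 9 * 8 = 72
Vertical edges: rows * (cols + 1) = 8 * 9 = 72
Total edges: 72 + 72 = 144
Edges drawn: 84
Remaining: 144 - 84 = 60

60


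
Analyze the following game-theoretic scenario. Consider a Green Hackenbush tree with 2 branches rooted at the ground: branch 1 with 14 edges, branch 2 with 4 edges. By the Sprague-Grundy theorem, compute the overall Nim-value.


The tree has 2 branches from the ground vertex.
In Green Hackenbush, the Nim-value of a simple path of length k is k.
Branch 1: length 14, Nim-value = 14
Branch 2: length 4, Nim-value = 4
Total Nim-value = XOR of all branch values:
0 XOR 14 = 14
14 XOR 4 = 10
Nim-value of the tree = 10

10


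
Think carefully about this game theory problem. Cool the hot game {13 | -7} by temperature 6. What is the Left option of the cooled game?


Original game: {13 | -7} (a switch {a | b} with a > b).
Cooling by t (for t below the temperature (a - b)/2 = 10) taxes each move by t: {a | b} cooled by t is {a - t | b + t}.
Cooling amount: t = 6
Cooled Left option: 13 - 6 = 7
Cooled Right option: -7 + 6 = -1
Cooled game: {7 | -1}
Left option = 7

7


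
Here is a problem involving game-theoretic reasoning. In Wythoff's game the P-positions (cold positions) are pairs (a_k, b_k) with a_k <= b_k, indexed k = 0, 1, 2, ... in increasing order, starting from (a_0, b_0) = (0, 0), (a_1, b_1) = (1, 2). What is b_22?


By Wythoff's theorem, a_k = floor(k * phi) and b_k = floor(k * phi^2) = a_k + k, where phi = (1 + sqrt(5))/2 is the golden ratio.
phi = (1 + sqrt(5))/2 = 1.618034
phi^2 = phi + 1 = 2.618034
k = 22
k * phi^2 = 22 * 2.618034 = 57.596748
b_22 = floor(k * phi^2) = 57 (check: a_22 + k = 35 + 22 = 57)

57


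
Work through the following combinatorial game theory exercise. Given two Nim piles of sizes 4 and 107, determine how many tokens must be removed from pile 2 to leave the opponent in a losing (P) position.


Piles: 4 and 107
Current XOR: 4 XOR 107 = 111 (non-zero, so this is an N-position).
To make the XOR zero, we need to find a move that balances the piles.
For pile 2 (size 107): target = 107 XOR 111 = 4
We reduce pile 2 from 107 to 4.
Tokens removed: 107 - 4 = 103
Verification: 4 XOR 4 = 0

103


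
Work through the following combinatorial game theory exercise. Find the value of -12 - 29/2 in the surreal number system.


x = -12, y = 29/2
Converting to common denominator: 2
x = -24/2, y = 29/2
x - y = -12 - 29/2 = -53/2

-53/2


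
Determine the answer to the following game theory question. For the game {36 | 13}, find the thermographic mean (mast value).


Game = {36 | 13}, a switch {a | b} with numbers a > b.
Its thermograph has left wall a - t and right wall b + t, which meet at t = (a - b)/2, where both equal (a + b)/2. So the mast (mean value) is at (a + b)/2.
Mean = (36 + (13))/2 = 49/2 = 49/2

49/2


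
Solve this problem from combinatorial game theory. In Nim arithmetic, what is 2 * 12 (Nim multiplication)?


Nim multiplication is bilinear over XOR: (u XOR v) * w = (u*w) XOR (v*w).
So we split each operand into its bit components and XOR the pairwise Nim products.
2 = 2 (as XOR of powers of 2).
12 = 4 + 8 (as XOR of powers of 2).
Using the standard Nim-product table on single bits:
  2*2 = 3,   2*4 = 8,   2*8 = 12,
  4*4 = 6,   4*8 = 11,  8*8 = 13,
and  1*x = x (identity), k*l = l*k (commutative).
Pairwise Nim products:
  2 * 4 = 8
  2 * 8 = 12
XOR them: 8 XOR 12 = 4.
Result: 2 * 12 = 4 (in Nim).

4


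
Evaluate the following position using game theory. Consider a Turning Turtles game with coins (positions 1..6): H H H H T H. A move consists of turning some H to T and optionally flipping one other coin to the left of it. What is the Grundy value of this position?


Coins: H H H H T H
Key fact: a single head at position k behaves exactly like a Nim heap of size k (turning it to T and optionally flipping a coin at j < k corresponds to moving the heap from k to j, or to 0), and heads combine as a disjunctive sum (two heads at the same place would cancel, matching j XOR j = 0). So the Nim-value is the XOR of the 1-indexed positions of the heads.
Face-up positions (1-indexed): [1, 2, 3, 4, 6]
XOR 0 with 1: 0 XOR 1 = 1
XOR 1 with 2: 1 XOR 2 = 3
XOR 3 with 3: 3 XOR 3 = 0
XOR 0 with 4: 0 XOR 4 = 4
XOR 4 with 6: 4 XOR 6 = 2
Nim-value = 2

2


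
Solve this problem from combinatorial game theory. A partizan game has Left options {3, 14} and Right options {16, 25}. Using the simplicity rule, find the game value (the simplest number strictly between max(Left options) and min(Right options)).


Left options: {3, 14}, max = 14
Right options: {16, 25}, min = 16
All options are numbers and max(Left) < min(Right), so by the simplicity theorem the value is the simplest (earliest-born) number strictly between 14 and 16.
The only integer strictly between 14 and 16 is 15.
No non-integer in the interval can be simpler: if x is a non-integer in the interval, then floor(x) or ceil(x) also lies in the interval (the interval contains an integer), and both are proper prefixes of x's sign expansion, i.e. born earlier. So the game value is 15.
Game value = 15

15


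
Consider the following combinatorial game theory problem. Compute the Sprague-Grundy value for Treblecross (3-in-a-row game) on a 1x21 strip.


Treblecross: place X on empty cells; 3-in-a-row wins.
Playing within two cells of an existing X lets the opponent win at once, so sensible play treats the cells i-2..i+2 around each X as dead. The player left with no safe cell loses, so this is a normal-play take-away game on strips of safe cells.
Placing X at cell i (0-indexed) of a strip of k safe cells leaves independent strips of sizes max(0, i-2) and max(0, k-i-3). Hence G(k) = mex{ G(max(0,i-2)) XOR G(max(0,k-i-3)) : 0 <= i < k }, with G(0) = 0.
G(1): splits (0,0):0^0=0 -> mex({0}) = 1
G(2): splits (0,0):0^0=0 -> mex({0}) = 1
G(3): splits (0,0):0^0=0 -> mex({0}) = 1
G(4): splits (0,1):0^1=1 (0,0):0^0=0 -> mex({0, 1}) = 2
G(5): splits (0,2):0^1=1 (0,1):0^1=1 (0,0):0^0=0 -> mex({0, 1}) = 2
G(6) = mex({1}) = 0
G(7) = mex({0, 1, 2}) = 3
G(8) = mex({0, 1, 2}) = 3
G(9) = mex({0, 2}) = 1
G(10) = mex({0, 2, 3}) = 1
G(11) = mex({0, 3}) = 1
G(12) = mex({1, 3}) = 0
G(13) = mex({0, 1, 2, 3}) = 4
G(14) = mex({0, 1, 2}) = 3
G(15) = mex({0, 1, 2}) = 3
G(16) = mex({0, 1, 2, 4}) = 3
G(17) = mex({0, 1, 3, 4}) = 2
G(18) = mex({0, 1, 3, 4}) = 2
G(19) = mex({0, 1, 3, 5}) = 2
G(20) = mex({0, 1, 2, 3, 5}) = 4
G(21) = mex({0, 1, 2, 3, 5}) = 4
Therefore G(21) = 4.

4


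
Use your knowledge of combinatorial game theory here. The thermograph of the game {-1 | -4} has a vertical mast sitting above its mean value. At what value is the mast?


Game = {-1 | -4}, a switch {a | b} with numbers a > b.
Its thermograph has left wall a - t and right wall b + t, which meet at t = (a - b)/2, where both equal (a + b)/2. So the mast (mean value) is at (a + b)/2.
Mean = (-1 + (-4))/2 = -5/2 = -5/2

-5/2


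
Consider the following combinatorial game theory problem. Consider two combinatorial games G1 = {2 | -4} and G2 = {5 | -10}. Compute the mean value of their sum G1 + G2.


G1 = {2 | -4}, G2 = {5 | -10}
Each is a switch {a | b} with numbers a > b; its mean value is (a + b)/2, and mean value is additive over game sums: m(G1 + G2) = m(G1) + m(G2).
Mean of G1 = (2 + (-4))/2 = -2/2 = -1
Mean of G2 = (5 + (-10))/2 = -5/2 = -5/2
Mean of G1 + G2 = -1 + -5/2 = -7/2

-7/2


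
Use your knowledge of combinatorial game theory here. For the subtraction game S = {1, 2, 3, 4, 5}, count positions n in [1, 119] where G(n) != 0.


Subtraction set S = {1, 2, 3, 4, 5}, so G(n) = n mod 6.
G(n) = 0 when n is a multiple of 6.
Multiples of 6 in [1, 119]: 19
N-positions (nonzero Grundy) = 119 - 19 = 100

100


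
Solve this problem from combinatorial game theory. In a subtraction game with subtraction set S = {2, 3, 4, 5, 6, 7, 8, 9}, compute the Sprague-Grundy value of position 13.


The subtraction set is S = {2, 3, 4, 5, 6, 7, 8, 9}.
G(k) = mex{ G(k - s) : s in S, s <= k }. We compute iteratively: G(0) = 0.
G(1) = mex({}) = 0
G(2) = mex({0}) = 1
G(3) = mex({0}) = 1
G(4) = mex({0, 1}) = 2
G(5) = mex({0, 1}) = 2
G(6) = mex({0, 1, 2}) = 3
G(7) = mex({0, 1, 2}) = 3
G(8) = mex({0, 1, 2, 3}) = 4
G(9) = mex({0, 1, 2, 3}) = 4
G(10) = mex({0, 1, 2, 3, 4}) = 5
G(11) = mex({1, 2, 3, 4}) = 0
G(12) = mex({1, 2, 3, 4, 5}) = 0
G(13) = mex({0, 2, 3, 4, 5}) = 1
Therefore G(13) = 1.

1


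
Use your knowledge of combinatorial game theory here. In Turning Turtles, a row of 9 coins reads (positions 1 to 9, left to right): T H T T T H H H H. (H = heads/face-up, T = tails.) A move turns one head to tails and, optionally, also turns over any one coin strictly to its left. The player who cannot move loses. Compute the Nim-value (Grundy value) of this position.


Coins: T H T T T H H H H
Key fact: a single head at position k behaves exactly like a Nim heap of size k (turning it to T and optionally flipping a coin at j < k corresponds to moving the heap from k to j, or to 0), and heads combine as a disjunctive sum (two heads at the same place would cancel, matching j XOR j = 0). So the Nim-value is the XOR of the 1-indexed positions of the heads.
Face-up positions (1-indexed): [2, 6, 7, 8, 9]
XOR 0 with 2: 0 XOR 2 = 2
XOR 2 with 6: 2 XOR 6 = 4
XOR 4 with 7: 4 XOR 7 = 3
XOR 3 with 8: 3 XOR 8 = 11
XOR 11 with 9: 11 XOR 9 = 2
Nim-value = 2

2


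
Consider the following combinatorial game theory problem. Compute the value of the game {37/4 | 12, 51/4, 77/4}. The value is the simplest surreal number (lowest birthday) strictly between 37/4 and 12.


Left options: {37/4}, max = 37/4
Right options: {12, 51/4, 77/4}, min = 12
All options are numbers and max(Left) < min(Right), so by the simplicity theorem the value is the simplest (earliest-born) number strictly between 37/4 and 12.
Integers 10 through 11 all lie strictly between 37/4 and 12.
Among integers, the simplest (lowest birthday = smallest |n|; 0 is born on day 0, +-n on day n) is 10.
No non-integer in the interval can be simpler: if x is a non-integer in the interval, then floor(x) or ceil(x) also lies in the interval (the interval contains an integer), and both are proper prefixes of x's sign expansion, i.e. born earlier. So the game value is 10.
Game value = 10

10


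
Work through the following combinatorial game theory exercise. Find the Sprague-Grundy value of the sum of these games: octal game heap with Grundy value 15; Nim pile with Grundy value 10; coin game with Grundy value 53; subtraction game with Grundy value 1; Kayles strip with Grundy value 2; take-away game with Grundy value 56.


By the Sprague-Grundy theorem, the Grundy value of a sum of games is the XOR of individual Grundy values.
octal game heap: Grundy value = 15. Running XOR: 0 XOR 15 = 15
Nim pile: Grundy value = 10. Running XOR: 15 XOR 10 = 5
coin game: Grundy value = 53. Running XOR: 5 XOR 53 = 48
subtraction game: Grundy value = 1. Running XOR: 48 XOR 1 = 49
Kayles strip: Grundy value = 2. Running XOR: 49 XOR 2 = 51
take-away game: Grundy value = 56. Running XOR: 51 XOR 56 = 11
The combined Grundy value is 11.

11


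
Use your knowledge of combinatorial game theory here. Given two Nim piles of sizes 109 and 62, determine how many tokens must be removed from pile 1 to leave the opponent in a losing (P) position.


Piles: 109 and 62
Current XOR: 109 XOR 62 = 83 (non-zero, so this is an N-position).
To make the XOR zero, we need to find a move that balances the piles.
For pile 1 (size 109): target = 109 XOR 83 = 62
We reduce pile 1 from 109 to 62.
Tokens removed: 109 - 62 = 47
Verification: 62 XOR 62 = 0

47


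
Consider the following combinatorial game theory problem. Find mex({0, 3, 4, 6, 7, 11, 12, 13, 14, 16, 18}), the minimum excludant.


Set = {0, 3, 4, 6, 7, 11, 12, 13, 14, 16, 18}
0 is in the set.
1 is NOT in the set. This is the mex.
mex = 1

1


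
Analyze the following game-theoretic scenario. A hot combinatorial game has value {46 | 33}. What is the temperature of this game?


The game is {46 | 33}, a switch {a | b} with numbers a > b.
Cooling {a | b} by t gives {a - t | b + t}, which stops being hot when a - t = b + t, i.e. at t = (a - b)/2. So the temperature of a switch is (a - b)/2.
Temperature = (Left option - Right option) / 2
= (46 - (33)) / 2
= 13 / 2
= 13/2

13/2


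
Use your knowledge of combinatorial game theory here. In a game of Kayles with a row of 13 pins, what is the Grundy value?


Kayles: a move removes 1 or 2 adjacent pins from a contiguous row.
Removing pins from a row of k leaves two independent rows (a, b) with a + b = k - 1 (one pin) or a + b = k - 2 (two pins); an end removal gives a = 0.
By Sprague-Grundy, G(k) = mex{ G(a) XOR G(b) } over all these splits. G(0) = 0.
G(1): splits (0,0):0^0=0 -> mex({0}) = 1
G(2): splits (0,1):0^1=1 (0,0):0^0=0 -> mex({0, 1}) = 2
G(3): splits (0,2):0^2=2 (1,1):1^1=0 (0,1):0^1=1 -> mex({0, 1, 2}) = 3
G(4): splits (0,3):0^3=3 (1,2):1^2=3 (0,2):0^2=2 (1,1):1^1=0 -> mex({0, 2, 3}) = 1
G(5): splits (0,4):0^1=1 (1,3):1^3=2 (2,2):2^2=0 (0,3):0^3=3 (1,2):1^2=3 -> mex({0, 1, 2, 3}) = 4
G(6) = mex({0, 1, 2, 4}) = 3
G(7) = mex({0, 1, 3, 4, 5}) = 2
G(8) = mex({0, 2, 3, 5, 6}) = 1
G(9) = mex({0, 1, 2, 3, 6, 7}) = 4
G(10) = mex({0, 1, 3, 4, 5, 7}) = 2
G(11) = mex({0, 1, 2, 3, 4, 5}) = 6
G(12) = mex({0, 1, 2, 3, 5, 6, 7}) = 4
G(13) = mex({0, 2, 3, 4, 6, 7}) = 1
Therefore G(13) = 1.

1


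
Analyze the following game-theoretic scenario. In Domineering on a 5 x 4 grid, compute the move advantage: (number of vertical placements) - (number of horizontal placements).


Board is 5 x 4 (rows x cols).
Left (vertical) placements: (rows-1) * cols = 4 * 4 = 16
Right (horizontal) placements: rows * (cols-1) = 5 * 3 = 15
Advantage = Left - Right = 16 - 15 = 1

1


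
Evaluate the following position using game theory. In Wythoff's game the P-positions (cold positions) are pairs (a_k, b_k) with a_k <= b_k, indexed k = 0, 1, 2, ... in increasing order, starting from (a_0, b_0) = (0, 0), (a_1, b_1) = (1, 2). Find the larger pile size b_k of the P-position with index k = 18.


By Wythoff's theorem, a_k = floor(k * phi) and b_k = floor(k * phi^2) = a_k + k, where phi = (1 + sqrt(5))/2 is the golden ratio.
phi = (1 + sqrt(5))/2 = 1.618034
phi^2 = phi + 1 = 2.618034
k = 18
k * phi^2 = 18 * 2.618034 = 47.124612
b_18 = floor(k * phi^2) = 47 (check: a_18 + k = 29 + 18 = 47)

47


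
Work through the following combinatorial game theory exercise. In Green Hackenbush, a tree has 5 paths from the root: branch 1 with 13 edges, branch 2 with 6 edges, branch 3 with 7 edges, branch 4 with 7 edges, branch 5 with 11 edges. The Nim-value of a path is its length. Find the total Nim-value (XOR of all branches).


The tree has 5 branches from the ground vertex.
In Green Hackenbush, the Nim-value of a simple path of length k is k.
Branch 1: length 13, Nim-value = 13
Branch 2: length 6, Nim-value = 6
Branch 3: length 7, Nim-value = 7
Branch 4: length 7, Nim-value = 7
Branch 5: length 11, Nim-value = 11
Total Nim-value = XOR of all branch values:
0 XOR 13 = 13
13 XOR 6 = 11
11 XOR 7 = 12
12 XOR 7 = 11
11 XOR 11 = 0
Nim-value of the tree = 0

0


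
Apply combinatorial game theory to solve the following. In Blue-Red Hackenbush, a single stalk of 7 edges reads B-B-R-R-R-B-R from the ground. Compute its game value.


Edges (from ground): B-B-R-R-R-B-R
By Berlekamp's sign-expansion rule, a Blue-Red Hackenbush stalk has the value of the surreal number whose sign sequence is the edge sequence with B -> + and R -> -.
Sign sequence: ++---+-
Trace the sign expansion in the surreal number tree, starting from 0:
Edge 1: B (sign +) -> bounds (0, +inf), value = 1
Edge 2: B (sign +) -> bounds (1, +inf), value = 2
Edge 3: R (sign -) -> bounds (1, 2), value = 3/2
Edge 4: R (sign -) -> bounds (1, 3/2), value = 5/4
Edge 5: R (sign -) -> bounds (1, 5/4), value = 9/8
Edge 6: B (sign +) -> bounds (9/8, 5/4), value = 19/16
Edge 7: R (sign -) -> bounds (9/8, 19/16), value = 37/32
Game value = 37/32

37/32


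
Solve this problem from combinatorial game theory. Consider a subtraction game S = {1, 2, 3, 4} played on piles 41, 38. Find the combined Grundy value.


Subtraction set: {1, 2, 3, 4}
For this subtraction set, G(n) = n mod 5 (period = max + 1 = 5).
Pile 1 (size 41): G(41) = 41 mod 5 = 1
Pile 2 (size 38): G(38) = 38 mod 5 = 3
Total Grundy value = XOR of all: 1 XOR 3 = 2

2


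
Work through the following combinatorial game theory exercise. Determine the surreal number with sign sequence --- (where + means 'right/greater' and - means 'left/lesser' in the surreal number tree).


Sign expansion: ---
Rule: track bounds (lo, hi), initially (-inf, +inf). On '+', the current value becomes lo and we move to the simplest number in (value, hi): value + 1 if hi = +inf, otherwise the midpoint (value + hi)/2. On '-', the current value becomes hi and we move to value - 1 if lo = -inf, otherwise the midpoint (lo + value)/2.
Start at 0.
Step 1: sign = -, move left. Bounds: (-inf, 0). Value = -1
Step 2: sign = -, move left. Bounds: (-inf, -1). Value = -2
Step 3: sign = -, move left. Bounds: (-inf, -2). Value = -3
The surreal number with sign expansion --- is -3.

-3


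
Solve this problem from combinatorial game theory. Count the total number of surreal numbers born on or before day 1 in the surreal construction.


Day 0: {|} = 0 is born. Count = 1.
Day n: the number of surreal numbers born by day n is 2^(n+1) - 1.
By day 0: 2^1 - 1 = 1
By day 1: 2^2 - 1 = 3
By day 1: 3 surreal numbers.

3


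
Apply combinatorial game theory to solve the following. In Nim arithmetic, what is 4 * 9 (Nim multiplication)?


Nim multiplication is bilinear over XOR: (u XOR v) * w = (u*w) XOR (v*w).
So we split each operand into its bit components and XOR the pairwise Nim products.
4 = 4 (as XOR of powers of 2).
9 = 1 + 8 (as XOR of powers of 2).
Using the standard Nim-product table on single bits:
  2*2 = 3,   2*4 = 8,   2*8 = 12,
  4*4 = 6,   4*8 = 11,  8*8 = 13,
and  1*x = x (identity), k*l = l*k (commutative).
Pairwise Nim products:
  4 * 1 = 4
  4 * 8 = 11
XOR them: 4 XOR 11 = 15.
Result: 4 * 9 = 15 (in Nim).

15


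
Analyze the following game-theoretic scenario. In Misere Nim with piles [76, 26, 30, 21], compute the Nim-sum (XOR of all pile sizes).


We need the XOR (exclusive or) of all pile sizes.
After XOR-ing pile 1 (size 76): 0 XOR 76 = 76
After XOR-ing pile 2 (size 26): 76 XOR 26 = 86
After XOR-ing pile 3 (size 30): 86 XOR 30 = 72
After XOR-ing pile 4 (size 21): 72 XOR 21 = 93
The Nim-value of this position is 93.

93


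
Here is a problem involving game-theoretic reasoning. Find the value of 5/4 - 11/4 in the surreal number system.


x = 5/4, y = 11/4
Converting to common denominator: 4
x = 5/4, y = 11/4
x - y = 5/4 - 11/4 = -3/2

-3/2


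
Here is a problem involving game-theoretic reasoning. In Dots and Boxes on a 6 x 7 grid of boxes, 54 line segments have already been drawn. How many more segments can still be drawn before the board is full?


Grid: 6 x 7 boxes, i.e. 7 rows and 8 columns of dots.
Horizontal edges: (rows + 1) * cols = 7 * 7 = 49
Vertical edges: rows * (cols + 1) = 6 * 8 = 48
Total edges: 49 + 48 = 97
Edges drawn: 54
Remaining: 97 - 54 = 43

43


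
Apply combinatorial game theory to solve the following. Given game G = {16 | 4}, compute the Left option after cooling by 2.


Original game: {16 | 4} (a switch {a | b} with a > b).
Cooling by t (for t below the temperature (a - b)/2 = 6) taxes each move by t: {a | b} cooled by t is {a - t | b + t}.
Cooling amount: t = 2
Cooled Left option: 16 - 2 = 14
Cooled Right option: 4 + 2 = 6
Cooled game: {14 | 6}
Left option = 14

14


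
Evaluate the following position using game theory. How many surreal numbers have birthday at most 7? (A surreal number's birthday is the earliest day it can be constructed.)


Day 0: {|} = 0 is born. Count = 1.
Day n: the number of surreal numbers born by day n is 2^(n+1) - 1.
By day 0: 2^1 - 1 = 1
By day 1: 2^2 - 1 = 3
By day 2: 2^3 - 1 = 7
By day 3: 2^4 - 1 = 15
By day 4: 2^5 - 1 = 31
By day 5: 2^6 - 1 = 63
By day 6: 2^7 - 1 = 127
By day 7: 2^8 - 1 = 255
By day 7: 255 surreal numbers.

255


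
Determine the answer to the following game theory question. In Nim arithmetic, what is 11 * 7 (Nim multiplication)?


Nim multiplication is bilinear over XOR: (u XOR v) * w = (u*w) XOR (v*w).
So we split each operand into its bit components and XOR the pairwise Nim products.
11 = 1 + 2 + 8 (as XOR of powers of 2).
7 = 1 + 2 + 4 (as XOR of powers of 2).
Using the standard Nim-product table on single bits:
  2*2 = 3,   2*4 = 8,   2*8 = 12,
  4*4 = 6,   4*8 = 11,  8*8 = 13,
and  1*x = x (identity), k*l = l*k (commutative).
Pairwise Nim products:
  1 * 1 = 1
  1 * 2 = 2
  1 * 4 = 4
  2 * 1 = 2
  2 * 2 = 3
  2 * 4 = 8
  8 * 1 = 8
  8 * 2 = 12
  8 * 4 = 11
XOR them: 1 XOR 2 XOR 4 XOR 2 XOR 3 XOR 8 XOR 8 XOR 12 XOR 11 = 1.
Result: 11 * 7 = 1 (in Nim).

1


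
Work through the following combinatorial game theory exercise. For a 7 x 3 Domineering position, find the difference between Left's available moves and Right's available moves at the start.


Board is 7 x 3 (rows x cols).
Left (vertical) placements: (rows-1) * cols = 6 * 3 = 18
Right (horizontal) placements: rows * (cols-1) = 7 * 2 = 14
Advantage = Left - Right = 18 - 14 = 4

4


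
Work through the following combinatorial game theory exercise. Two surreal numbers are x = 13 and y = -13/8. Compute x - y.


x = 13, y = -13/8
Converting to common denominator: 8
x = 104/8, y = -13/8
x - y = 13 - -13/8 = 117/8

117/8


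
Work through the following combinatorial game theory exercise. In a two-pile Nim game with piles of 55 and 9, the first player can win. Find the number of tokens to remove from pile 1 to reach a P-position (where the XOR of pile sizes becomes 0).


Piles: 55 and 9
Current XOR: 55 XOR 9 = 62 (non-zero, so this is an N-position).
To make the XOR zero, we need to find a move that balances the piles.
For pile 1 (size 55): target = 55 XOR 62 = 9
We reduce pile 1 from 55 to 9.
Tokens removed: 55 - 9 = 46
Verification: 9 XOR 9 = 0

46


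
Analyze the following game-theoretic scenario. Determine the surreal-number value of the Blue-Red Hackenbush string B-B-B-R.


Edges (from ground): B-B-B-R
By Berlekamp's sign-expansion rule, a Blue-Red Hackenbush stalk has the value of the surreal number whose sign sequence is the edge sequence with B -> + and R -> -.
Sign sequence: +++-
Trace the sign expansion in the surreal number tree, starting from 0:
Edge 1: B (sign +) -> bounds (0, +inf), value = 1
Edge 2: B (sign +) -> bounds (1, +inf), value = 2
Edge 3: B (sign +) -> bounds (2, +inf), value = 3
Edge 4: R (sign -) -> bounds (2, 3), value = 5/2
Game value = 5/2

5/2


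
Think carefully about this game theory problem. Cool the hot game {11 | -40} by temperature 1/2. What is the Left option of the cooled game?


Original game: {11 | -40} (a switch {a | b} with a > b).
Cooling by t (for t below the temperature (a - b)/2 = 51/2) taxes each move by t: {a | b} cooled by t is {a - t | b + t}.
Cooling amount: t = 1/2
Cooled Left option: 11 - 1/2 = 21/2
Cooled Right option: -40 + 1/2 = -79/2
Cooled game: {21/2 | -79/2}
Left option = 21/2

21/2


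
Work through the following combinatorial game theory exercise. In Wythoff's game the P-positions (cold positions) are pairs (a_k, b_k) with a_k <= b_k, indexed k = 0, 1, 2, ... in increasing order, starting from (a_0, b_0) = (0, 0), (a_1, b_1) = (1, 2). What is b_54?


By Wythoff's theorem, a_k = floor(k * phi) and b_k = floor(k * phi^2) = a_k + k, where phi = (1 + sqrt(5))/2 is the golden ratio.
phi = (1 + sqrt(5))/2 = 1.618034
phi^2 = phi + 1 = 2.618034
k = 54
k * phi^2 = 54 * 2.618034 = 141.373835
b_54 = floor(k * phi^2) = 141 (check: a_54 + k = 87 + 54 = 141)

141


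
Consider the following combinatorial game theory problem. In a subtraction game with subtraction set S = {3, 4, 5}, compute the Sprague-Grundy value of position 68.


The subtraction set is S = {3, 4, 5}.
G(k) = mex{ G(k - s) : s in S, s <= k }. We compute iteratively: G(0) = 0.
G(1) = mex({}) = 0
G(2) = mex({}) = 0
G(3) = mex({0}) = 1
G(4) = mex({0}) = 1
G(5) = mex({0}) = 1
G(6) = mex({0, 1}) = 2
G(7) = mex({0, 1}) = 2
G(8) = mex({1}) = 0
G(9) = mex({1, 2}) = 0
G(10) = mex({1, 2}) = 0
G(11) = mex({0, 2}) = 1
G(12) = mex({0, 2}) = 1
Observe that G(8)..G(12) = 0, 0, 0, 1, 1 repeats G(0)..G(4) = 0, 0, 0, 1, 1.
For k >= max(S) = 5, G(k) is determined by the previous 5 values G(k-5)..G(k-1); a window of 5 consecutive values has recurred shifted by 8, so by induction G(k + 8) = G(k) for all k >= 0: the sequence is periodic from the start with period 8.
One period: G(0..7) = 0, 0, 0, 1, 1, 1, 2, 2.
68 mod 8 = 4, so G(68) = G(4) = 1.

1


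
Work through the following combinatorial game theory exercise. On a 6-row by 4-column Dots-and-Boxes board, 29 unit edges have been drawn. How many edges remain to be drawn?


Grid: 6 x 4 boxes, i.e. 7 rows and 5 columns of dots.
Horizontal edges: (rows + 1) * cols = 7 * 4 = 28
Vertical edges: rows * (cols + 1) = 6 * 5 = 30
Total edges: 28 + 30 = 58
Edges drawn: 29
Remaining: 58 - 29 = 29

29


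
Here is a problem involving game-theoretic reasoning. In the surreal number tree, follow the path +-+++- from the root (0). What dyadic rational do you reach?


Sign expansion: +-+++-
Rule: track bounds (lo, hi), initially (-inf, +inf). On '+', the current value becomes lo and we move to the simplest number in (value, hi): value + 1 if hi = +inf, otherwise the midpoint (value + hi)/2. On '-', the current value becomes hi and we move to value - 1 if lo = -inf, otherwise the midpoint (lo + value)/2.
Start at 0.
Step 1: sign = +, move right. Bounds: (0, +inf). Value = 1
Step 2: sign = -, move left. Bounds: (0, 1). Value = 1/2
Step 3: sign = +, move right. Bounds: (1/2, 1). Value = 3/4
Step 4: sign = +, move right. Bounds: (3/4, 1). Value = 7/8
Step 5: sign = +, move right. Bounds: (7/8, 1). Value = 15/16
Step 6: sign = -, move left. Bounds: (7/8, 15/16). Value = 29/32
The surreal number with sign expansion +-+++- is 29/32.

29/32


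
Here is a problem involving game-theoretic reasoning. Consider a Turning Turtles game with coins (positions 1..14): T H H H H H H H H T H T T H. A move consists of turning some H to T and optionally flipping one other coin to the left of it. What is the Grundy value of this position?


Coins: T H H H H H H H H T H T T H
Key fact: a single head at position k behaves exactly like a Nim heap of size k (turning it to T and optionally flipping a coin at j < k corresponds to moving the heap from k to j, or to 0), and heads combine as a disjunctive sum (two heads at the same place would cancel, matching j XOR j = 0). So the Nim-value is the XOR of the 1-indexed positions of the heads.
Face-up positions (1-indexed): [2, 3, 4, 5, 6, 7, 8, 9, 11, 14]
XOR 0 with 2: 0 XOR 2 = 2
XOR 2 with 3: 2 XOR 3 = 1
XOR 1 with 4: 1 XOR 4 = 5
XOR 5 with 5: 5 XOR 5 = 0
XOR 0 with 6: 0 XOR 6 = 6
XOR 6 with 7: 6 XOR 7 = 1
XOR 1 with 8: 1 XOR 8 = 9
XOR 9 with 9: 9 XOR 9 = 0
XOR 0 with 11: 0 XOR 11 = 11
XOR 11 with 14: 11 XOR 14 = 5
Nim-value = 5

5


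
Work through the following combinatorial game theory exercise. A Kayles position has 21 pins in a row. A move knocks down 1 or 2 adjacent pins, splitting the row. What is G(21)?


Kayles: a move removes 1 or 2 adjacent pins from a contiguous row.
Removing pins from a row of k leaves two independent rows (a, b) with a + b = k - 1 (one pin) or a + b = k - 2 (two pins); an end removal gives a = 0.
By Sprague-Grundy, G(k) = mex{ G(a) XOR G(b) } over all these splits. G(0) = 0.
G(1): splits (0,0):0^0=0 -> mex({0}) = 1
G(2): splits (0,1):0^1=1 (0,0):0^0=0 -> mex({0, 1}) = 2
G(3): splits (0,2):0^2=2 (1,1):1^1=0 (0,1):0^1=1 -> mex({0, 1, 2}) = 3
G(4): splits (0,3):0^3=3 (1,2):1^2=3 (0,2):0^2=2 (1,1):1^1=0 -> mex({0, 2, 3}) = 1
G(5): splits (0,4):0^1=1 (1,3):1^3=2 (2,2):2^2=0 (0,3):0^3=3 (1,2):1^2=3 -> mex({0, 1, 2, 3}) = 4
G(6) = mex({0, 1, 2, 4}) = 3
G(7) = mex({0, 1, 3, 4, 5}) = 2
G(8) = mex({0, 2, 3, 5, 6}) = 1
G(9) = mex({0, 1, 2, 3, 6, 7}) = 4
G(10) = mex({0, 1, 3, 4, 5, 7}) = 2
G(11) = mex({0, 1, 2, 3, 4, 5}) = 6
G(12) = mex({0, 1, 2, 3, 5, 6, 7}) = 4
G(13) = mex({0, 2, 3, 4, 6, 7}) = 1
G(14) = mex({0, 1, 4, 5, 6, 7}) = 2
G(15) = mex({0, 1, 2, 3, 4, 5, 6}) = 7
G(16) = mex({0, 2, 3, 5, 6, 7}) = 1
G(17) = mex({0, 1, 2, 3, 5, 6, 7}) = 4
G(18) = mex({0, 1, 2, 4, 5, 6}) = 3
G(19) = mex({0, 1, 3, 4, 5, 7}) = 2
G(20) = mex({0, 2, 3, 4, 5, 6, 7}) = 1
G(21) = mex({0, 1, 2, 3, 5, 6, 7}) = 4
Therefore G(21) = 4.

4


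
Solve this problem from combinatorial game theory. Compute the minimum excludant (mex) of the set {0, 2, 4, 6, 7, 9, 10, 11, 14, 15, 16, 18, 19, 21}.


Set = {0, 2, 4, 6, 7, 9, 10, 11, 14, 15, 16, 18, 19, 21}
0 is in the set.
1 is NOT in the set. This is the mex.
mex = 1

1


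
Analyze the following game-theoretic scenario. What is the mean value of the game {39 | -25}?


Game = {39 | -25}, a switch {a | b} with numbers a > b.
Its thermograph has left wall a - t and right wall b + t, which meet at t = (a - b)/2, where both equal (a + b)/2. So the mast (mean value) is at (a + b)/2.
Mean = (39 + (-25))/2 = 14/2 = 7

7


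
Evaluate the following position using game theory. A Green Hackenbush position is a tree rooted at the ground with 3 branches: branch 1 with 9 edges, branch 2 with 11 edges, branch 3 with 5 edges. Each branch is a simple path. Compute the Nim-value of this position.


The tree has 3 branches from the ground vertex.
In Green Hackenbush, the Nim-value of a simple path of length k is k.
Branch 1: length 9, Nim-value = 9
Branch 2: length 11, Nim-value = 11
Branch 3: length 5, Nim-value = 5
Total Nim-value = XOR of all branch values:
0 XOR 9 = 9
9 XOR 11 = 2
2 XOR 5 = 7
Nim-value of the tree = 7

7


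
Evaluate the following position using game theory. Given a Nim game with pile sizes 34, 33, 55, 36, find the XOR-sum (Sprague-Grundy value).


We need the XOR (exclusive or) of all pile sizes.
After XOR-ing pile 1 (size 34): 0 XOR 34 = 34
After XOR-ing pile 2 (size 33): 34 XOR 33 = 3
After XOR-ing pile 3 (size 55): 3 XOR 55 = 52
After XOR-ing pile 4 (size 36): 52 XOR 36 = 16
The Nim-value of this position is 16.

16


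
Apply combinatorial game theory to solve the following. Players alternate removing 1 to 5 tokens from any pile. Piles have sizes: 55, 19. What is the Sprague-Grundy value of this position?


Subtraction set: {1, 2, 3, 4, 5}
For this subtraction set, G(n) = n mod 6 (period = max + 1 = 6).
Pile 1 (size 55): G(55) = 55 mod 6 = 1
Pile 2 (size 19): G(19) = 19 mod 6 = 1
Total Grundy value = XOR of all: 1 XOR 1 = 0

0


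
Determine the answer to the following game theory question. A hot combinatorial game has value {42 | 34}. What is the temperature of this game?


The game is {42 | 34}, a switch {a | b} with numbers a > b.
Cooling {a | b} by t gives {a - t | b + t}, which stops being hot when a - t = b + t, i.e. at t = (a - b)/2. So the temperature of a switch is (a - b)/2.
Temperature = (Left option - Right option) / 2
= (42 - (34)) / 2
= 8 / 2
= 4

4


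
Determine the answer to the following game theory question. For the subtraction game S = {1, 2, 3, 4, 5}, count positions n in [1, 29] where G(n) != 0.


Subtraction set S = {1, 2, 3, 4, 5}, so G(n) = n mod 6.
G(n) = 0 when n is a multiple of 6.
Multiples of 6 in [1, 29]: 4
N-positions (nonzero Grundy) = 29 - 4 = 25

25


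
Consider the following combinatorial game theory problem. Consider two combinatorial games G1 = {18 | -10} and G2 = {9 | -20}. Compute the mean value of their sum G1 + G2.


G1 = {18 | -10}, G2 = {9 | -20}
Each is a switch {a | b} with numbers a > b; its mean value is (a + b)/2, and mean value is additive over game sums: m(G1 + G2) = m(G1) + m(G2).
Mean of G1 = (18 + (-10))/2 = 8/2 = 4
Mean of G2 = (9 + (-20))/2 = -11/2 = -11/2
Mean of G1 + G2 = 4 + -11/2 = -3/2

-3/2


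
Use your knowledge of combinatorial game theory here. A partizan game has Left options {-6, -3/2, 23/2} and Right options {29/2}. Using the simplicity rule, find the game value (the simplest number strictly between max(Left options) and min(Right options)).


Left options: {-6, -3/2, 23/2}, max = 23/2
Right options: {29/2}, min = 29/2
All options are numbers and max(Left) < min(Right), so by the simplicity theorem the value is the simplest (earliest-born) number strictly between 23/2 and 29/2.
Integers 12 through 14 all lie strictly between 23/2 and 29/2.
Among integers, the simplest (lowest birthday = smallest |n|; 0 is born on day 0, +-n on day n) is 12.
No non-integer in the interval can be simpler: if x is a non-integer in the interval, then floor(x) or ceil(x) also lies in the interval (the interval contains an integer), and both are proper prefixes of x's sign expansion, i.e. born earlier. So the game value is 12.
Game value = 12

12
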